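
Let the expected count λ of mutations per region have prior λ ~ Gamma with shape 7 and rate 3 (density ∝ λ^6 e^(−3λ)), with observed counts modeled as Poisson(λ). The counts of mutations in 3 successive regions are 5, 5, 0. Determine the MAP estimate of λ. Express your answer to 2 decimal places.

Σxᵢ = 5+5+0 = 10, with n = 3.
Posterior ∝ λ^6e^(−3λ) · λ^10e^(−3λ) = λ^16e^(−6λ), i.e. Gamma(shape=17, rate=6).
The mode of a Gamma(a, b) with a ≥ 1 (shape–rate) is (a−1)/b = 16/6 ≈ 2.67.

λ̂_MAP = 2.67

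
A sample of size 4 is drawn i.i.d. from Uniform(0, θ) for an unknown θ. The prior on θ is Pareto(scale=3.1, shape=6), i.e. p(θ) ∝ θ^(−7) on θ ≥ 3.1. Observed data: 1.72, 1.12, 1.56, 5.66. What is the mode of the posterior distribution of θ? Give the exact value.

The Uniform(0, θ) likelihood is θ^(−n) for θ ≥ max(xᵢ), zero otherwise. Here max(xᵢ) = 5.66.
Posterior ∝ θ^(−7) · θ^(−4) = θ^(−11) on θ ≥ max(3.1, 5.66) = 5.66.
This density is strictly decreasing in θ, so the posterior mode lies at the lower boundary of the support.

θ̂_MAP = 5.66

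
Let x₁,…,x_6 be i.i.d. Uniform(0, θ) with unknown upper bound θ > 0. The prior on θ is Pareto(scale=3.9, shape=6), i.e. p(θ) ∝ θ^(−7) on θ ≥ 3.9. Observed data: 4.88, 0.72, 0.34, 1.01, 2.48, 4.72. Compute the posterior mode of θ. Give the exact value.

The Uniform(0, θ) likelihood is θ^(−n) for θ ≥ max(xᵢ), zero otherwise. Here max(xᵢ) = 4.88.
Posterior ∝ θ^(−7) · θ^(−6) = θ^(−13) on θ ≥ max(3.9, 4.88) = 4.88.
This density is strictly decreasing in θ, so the posterior mode lies at the lower boundary of the support.

θ̂_MAP = 4.88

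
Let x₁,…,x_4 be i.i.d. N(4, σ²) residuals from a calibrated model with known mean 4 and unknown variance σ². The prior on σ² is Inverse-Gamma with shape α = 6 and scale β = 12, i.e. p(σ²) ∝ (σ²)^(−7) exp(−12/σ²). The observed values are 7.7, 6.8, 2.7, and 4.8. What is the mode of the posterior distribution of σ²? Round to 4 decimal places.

Sum of squared deviations about the known mean: SS = (7.7−4)² + (6.8−4)² + (2.7−4)² + (4.8−4)² = 23.86.
The Normal likelihood contributes (σ²)^(−n/2) exp(−SS/(2σ²)), so the posterior is Inverse-Gamma(α + n/2, β + SS/2) = Inverse-Gamma(8, 23.93).
The mode of Inverse-Gamma(a, b) is b/(a+1) = 23.93/9 ≈ 2.6589.

σ̂²_MAP = 2.6589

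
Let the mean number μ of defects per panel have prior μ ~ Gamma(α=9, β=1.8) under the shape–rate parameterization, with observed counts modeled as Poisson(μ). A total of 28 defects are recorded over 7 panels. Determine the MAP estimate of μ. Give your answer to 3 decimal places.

μ̂_MAP = 4.091

Σxᵢ = 28, n = 7.
Posterior ∝ μ^8e^(−1.8μ) · μ^28e^(−7μ) = μ^36e^(−8.8μ), i.e. Gamma(shape=37, rate=8.8).
The mode of a Gamma(a, b) with a ≥ 1 (shape–rate) is (a−1)/b = 36/8.8 ≈ 4.091.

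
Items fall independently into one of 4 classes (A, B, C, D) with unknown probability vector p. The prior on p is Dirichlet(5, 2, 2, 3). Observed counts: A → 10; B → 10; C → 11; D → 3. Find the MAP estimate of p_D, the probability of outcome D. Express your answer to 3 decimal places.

The posterior is Dirichlet(αᵢ + nᵢ) = Dirichlet(15, 12, 13, 6).
For a Dirichlet(a₁,…,a_K) with all aᵢ > 1, the mode has j-th component (aⱼ − 1)/(Σaᵢ − K).
Here Σaᵢ = 46 and K = 4, so p_D = (6 − 1)/(46 − 4) = 5/42 ≈ 0.119.

MAP estimate of p_D = 0.119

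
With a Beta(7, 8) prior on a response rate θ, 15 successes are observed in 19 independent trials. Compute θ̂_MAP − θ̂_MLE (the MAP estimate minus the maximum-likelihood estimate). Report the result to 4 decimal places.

Posterior is Beta(22, 12); MAP = (22−1)/(34−2) = 21/32 ≈ 0.65625.
MLE ignores the prior: θ̂_MLE = k/n = 15/19 ≈ 0.78947.
Difference = 21/32 − 15/19 = -81/608 ≈ -0.1332.

MAP − MLE = -0.1332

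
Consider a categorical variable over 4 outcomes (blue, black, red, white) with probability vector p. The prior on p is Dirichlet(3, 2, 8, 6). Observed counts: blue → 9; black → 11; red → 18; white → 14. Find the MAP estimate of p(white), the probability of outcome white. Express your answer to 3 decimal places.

The posterior is Dirichlet(αᵢ + nᵢ) = Dirichlet(12, 13, 26, 20).
For a Dirichlet(a₁,…,a_K) with all aᵢ > 1, the mode has j-th component (aⱼ − 1)/(Σaᵢ − K).
Here Σaᵢ = 71 and K = 4, so p(white) = (20 − 1)/(71 − 4) = 19/67 ≈ 0.284.

MAP estimate of p(white) = 0.284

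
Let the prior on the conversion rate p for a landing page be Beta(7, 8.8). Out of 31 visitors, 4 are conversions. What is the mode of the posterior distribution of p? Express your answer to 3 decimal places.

Prior: Beta(7, 8.8).
Data: 4 successes in 31 trials. The binomial likelihood contributes p^4(1−p)^27, so the posterior is Beta(7+4, 8.8+27) = Beta(11, 35.8).
For Beta(a, b) with a, b > 1 the mode is (a−1)/(a+b−2) = 10/44.8 ≈ 0.223.

p̂_MAP = 0.223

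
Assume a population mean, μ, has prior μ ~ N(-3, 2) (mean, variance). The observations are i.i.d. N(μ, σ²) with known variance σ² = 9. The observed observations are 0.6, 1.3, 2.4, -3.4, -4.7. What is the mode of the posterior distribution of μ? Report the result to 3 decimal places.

μ̂_MAP = -1.821

n = 5; x̄ = (0.6 + 1.3 + 2.4 + (-3.4) + (-4.7))/5 = -3.8/5 = -0.76.
For a Normal prior and Normal likelihood with known variance, the posterior is Normal; its mode equals its mean, the precision-weighted average.
Prior precision 1/σ₀² = 1/2 = 0.5; data precision n/σ² = 5/9.
μ̂ = (0.5·(-3) + (5/9)·(-0.76)) / (0.5 + 5/9) = (-173/90)/(19/18) = -173/95 ≈ -1.821.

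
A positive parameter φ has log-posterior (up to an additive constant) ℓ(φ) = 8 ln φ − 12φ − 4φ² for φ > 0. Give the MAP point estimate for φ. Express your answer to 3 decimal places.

φ̂_MAP = 0.500

ℓ'(φ) = 8/φ − 12 − 8φ. Setting this to zero and multiplying by φ: 8φ² + 12φ − 8 = 0.
φ = (−12 + √(12² + 4·8·8)) / (2·8) = (−12 + √400) / 16 = (−12 + 20)/16 = 1/2.
ℓ''(φ) = −8/φ² − 8 < 0, confirming a maximum.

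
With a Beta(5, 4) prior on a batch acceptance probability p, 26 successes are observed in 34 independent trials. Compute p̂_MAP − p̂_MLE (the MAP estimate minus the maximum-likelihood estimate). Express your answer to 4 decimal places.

Posterior is Beta(31, 12); MAP = (31−1)/(43−2) = 30/41 ≈ 0.73171.
MLE ignores the prior: p̂_MLE = k/n = 26/34 ≈ 0.76471.
Difference = 30/41 − 26/34 = -23/697 ≈ -0.0330.

MAP − MLE = -0.0330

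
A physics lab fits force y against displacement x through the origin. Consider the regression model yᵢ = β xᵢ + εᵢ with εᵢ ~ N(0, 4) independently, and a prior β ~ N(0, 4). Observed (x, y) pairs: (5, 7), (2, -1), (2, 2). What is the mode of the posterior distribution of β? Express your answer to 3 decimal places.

β̂_MAP = 1.088

log p(β | y) = −Σ(yᵢ − βxᵢ)²/(2·4) − β²/(2·4) + const.
Setting the derivative to zero: Σxᵢ(yᵢ − βxᵢ)/4 − β/4 = 0, so β = Σxᵢyᵢ / (Σxᵢ² + σ²/τ²).
Σxᵢyᵢ = 5·7 + 2·(-1) + 2·2 = 37; Σxᵢ² = 33; σ²/τ² = 1.
β̂_MAP = 37 / (33 + 1) = 37/34 ≈ 1.088.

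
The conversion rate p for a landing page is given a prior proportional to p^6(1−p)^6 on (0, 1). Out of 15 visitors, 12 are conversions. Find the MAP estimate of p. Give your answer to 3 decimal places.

p̂_MAP = 0.667

The prior density ∝ p^6(1−p)^6 is the kernel of Beta(7, 7).
Data: 12 successes in 15 trials. The binomial likelihood contributes p^12(1−p)^3, so the posterior is Beta(7+12, 7+3) = Beta(19, 10).
For Beta(a, b) with a, b > 1 the mode is (a−1)/(a+b−2) = 18/27 ≈ 0.667.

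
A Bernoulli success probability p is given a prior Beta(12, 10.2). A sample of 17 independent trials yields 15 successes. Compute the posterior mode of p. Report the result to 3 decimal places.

Prior: Beta(12, 10.2).
Data: 15 successes in 17 trials. The binomial likelihood contributes p^15(1−p)^2, so the posterior is Beta(12+15, 10.2+2) = Beta(27, 12.2).
For Beta(a, b) with a, b > 1 the mode is (a−1)/(a+b−2) = 26/37.2 ≈ 0.699.

p̂_MAP = 0.699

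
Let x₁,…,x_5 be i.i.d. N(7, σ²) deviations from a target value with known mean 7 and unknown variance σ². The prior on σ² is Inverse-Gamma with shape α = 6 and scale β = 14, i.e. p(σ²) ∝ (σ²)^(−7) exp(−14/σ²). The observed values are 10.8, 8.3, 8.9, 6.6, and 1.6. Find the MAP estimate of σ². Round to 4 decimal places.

σ̂²_MAP = 4.0558

Sum of squared deviations about the known mean: SS = (10.8−7)² + (8.3−7)² + (8.9−7)² + (6.6−7)² + (1.6−7)² = 49.06.
The Normal likelihood contributes (σ²)^(−n/2) exp(−SS/(2σ²)), so the posterior is Inverse-Gamma(α + n/2, β + SS/2) = Inverse-Gamma(8.5, 38.53).
The mode of Inverse-Gamma(a, b) is b/(a+1) = 38.53/9.5 ≈ 4.0558.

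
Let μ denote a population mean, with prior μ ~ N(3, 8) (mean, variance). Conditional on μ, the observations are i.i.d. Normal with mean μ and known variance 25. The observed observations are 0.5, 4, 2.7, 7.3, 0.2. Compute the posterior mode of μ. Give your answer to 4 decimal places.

μ̂_MAP = 2.9631

n = 5; x̄ = (0.5 + 4 + 2.7 + 7.3 + 0.2)/5 = 14.7/5 = 2.94.
For a Normal prior and Normal likelihood with known variance, the posterior is Normal; its mode equals its mean, the precision-weighted average.
Prior precision 1/σ₀² = 1/8 = 0.125; data precision n/σ² = 5/25 = 0.2.
μ̂ = (0.125·3 + 0.2·2.94) / (0.125 + 0.2) = 0.963/0.325 = 963/325 ≈ 2.9631.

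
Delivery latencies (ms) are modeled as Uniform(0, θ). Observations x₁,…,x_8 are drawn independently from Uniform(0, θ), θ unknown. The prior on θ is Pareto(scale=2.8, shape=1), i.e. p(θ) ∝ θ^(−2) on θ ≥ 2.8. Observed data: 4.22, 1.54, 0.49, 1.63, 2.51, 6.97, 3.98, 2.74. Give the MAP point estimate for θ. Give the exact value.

The Uniform(0, θ) likelihood is θ^(−n) for θ ≥ max(xᵢ), zero otherwise. Here max(xᵢ) = 6.97.
Posterior ∝ θ^(−2) · θ^(−8) = θ^(−10) on θ ≥ max(2.8, 6.97) = 6.97.
This density is strictly decreasing in θ, so the posterior mode lies at the lower boundary of the support.

θ̂_MAP = 6.97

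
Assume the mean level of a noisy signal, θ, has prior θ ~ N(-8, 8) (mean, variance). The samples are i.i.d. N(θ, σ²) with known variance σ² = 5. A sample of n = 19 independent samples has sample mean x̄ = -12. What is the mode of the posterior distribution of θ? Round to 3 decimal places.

θ̂_MAP = -11.873

n = 19, x̄ = -12.
For a Normal prior and Normal likelihood with known variance, the posterior is Normal; its mode equals its mean, the precision-weighted average.
Prior precision 1/σ₀² = 1/8 = 0.125; data precision n/σ² = 19/5 = 3.8.
θ̂ = (0.125·(-8) + 3.8·(-12)) / (0.125 + 3.8) = (-46.6)/3.925 = -1864/157 ≈ -11.873.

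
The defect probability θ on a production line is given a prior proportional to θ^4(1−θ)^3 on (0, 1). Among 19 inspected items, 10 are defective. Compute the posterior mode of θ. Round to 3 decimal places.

θ̂_MAP = 0.538

The prior density ∝ θ^4(1−θ)^3 is the kernel of Beta(5, 4).
Data: 10 successes in 19 trials. The binomial likelihood contributes θ^10(1−θ)^9, so the posterior is Beta(5+10, 4+9) = Beta(15, 13).
For Beta(a, b) with a, b > 1 the mode is (a−1)/(a+b−2) = 14/26 ≈ 0.538.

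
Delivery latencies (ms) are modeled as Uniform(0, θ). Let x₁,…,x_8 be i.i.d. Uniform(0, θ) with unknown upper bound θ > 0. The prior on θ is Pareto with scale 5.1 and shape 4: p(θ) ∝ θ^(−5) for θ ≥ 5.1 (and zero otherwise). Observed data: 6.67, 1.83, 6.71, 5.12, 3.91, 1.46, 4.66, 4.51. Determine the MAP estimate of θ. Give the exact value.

θ̂_MAP = 6.71

The Uniform(0, θ) likelihood is θ^(−n) for θ ≥ max(xᵢ), zero otherwise. Here max(xᵢ) = 6.71.
Posterior ∝ θ^(−5) · θ^(−8) = θ^(−13) on θ ≥ max(5.1, 6.71) = 6.71.
This density is strictly decreasing in θ, so the posterior mode lies at the lower boundary of the support.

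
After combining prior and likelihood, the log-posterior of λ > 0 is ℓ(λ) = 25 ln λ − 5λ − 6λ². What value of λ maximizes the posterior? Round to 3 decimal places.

λ̂_MAP = 1.250

ℓ'(λ) = 25/λ − 5 − 12λ. Setting this to zero and multiplying by λ: 12λ² + 5λ − 25 = 0.
λ = (−5 + √(5² + 4·12·25)) / (2·12) = (−5 + √1225) / 24 = (−5 + 35)/24 = 5/4.
ℓ''(λ) = −25/λ² − 12 < 0, confirming a maximum.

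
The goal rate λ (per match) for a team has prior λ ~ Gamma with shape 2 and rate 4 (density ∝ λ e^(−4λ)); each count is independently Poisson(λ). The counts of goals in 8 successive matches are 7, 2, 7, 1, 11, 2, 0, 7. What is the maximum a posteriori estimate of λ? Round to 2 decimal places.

λ̂_MAP = 3.17

Σxᵢ = 7+2+7+1+11+2+0+7 = 37, with n = 8.
Posterior ∝ λe^(−4λ) · λ^37e^(−8λ) = λ^38e^(−12λ), i.e. Gamma(shape=39, rate=12).
The mode of a Gamma(a, b) with a ≥ 1 (shape–rate) is (a−1)/b = 38/12 ≈ 3.17.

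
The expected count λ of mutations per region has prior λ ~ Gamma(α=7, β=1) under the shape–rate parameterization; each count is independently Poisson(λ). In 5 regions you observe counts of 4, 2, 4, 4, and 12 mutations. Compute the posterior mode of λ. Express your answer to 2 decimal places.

Σxᵢ = 4+2+4+4+12 = 26, with n = 5.
Posterior ∝ λ^6e^(−1λ) · λ^26e^(−5λ) = λ^32e^(−6λ), i.e. Gamma(shape=33, rate=6).
The mode of a Gamma(a, b) with a ≥ 1 (shape–rate) is (a−1)/b = 32/6 ≈ 5.33.

λ̂_MAP = 5.33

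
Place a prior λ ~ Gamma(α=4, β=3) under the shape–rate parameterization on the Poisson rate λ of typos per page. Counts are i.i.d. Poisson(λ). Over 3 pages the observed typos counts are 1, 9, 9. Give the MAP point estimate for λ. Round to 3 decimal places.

λ̂_MAP = 3.667

Σxᵢ = 1+9+9 = 19, with n = 3.
Posterior ∝ λ^3e^(−3λ) · λ^19e^(−3λ) = λ^22e^(−6λ), i.e. Gamma(shape=23, rate=6).
The mode of a Gamma(a, b) with a ≥ 1 (shape–rate) is (a−1)/b = 22/6 ≈ 3.667.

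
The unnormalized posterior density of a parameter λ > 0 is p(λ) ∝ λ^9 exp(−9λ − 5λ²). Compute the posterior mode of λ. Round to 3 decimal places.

ℓ'(λ) = 9/λ − 9 − 10λ. Setting this to zero and multiplying by λ: 10λ² + 9λ − 9 = 0.
λ = (−9 + √(9² + 4·10·9)) / (2·10) = (−9 + √441) / 20 = (−9 + 21)/20 = 3/5.
ℓ''(λ) = −9/λ² − 10 < 0, confirming a maximum.

λ̂_MAP = 0.600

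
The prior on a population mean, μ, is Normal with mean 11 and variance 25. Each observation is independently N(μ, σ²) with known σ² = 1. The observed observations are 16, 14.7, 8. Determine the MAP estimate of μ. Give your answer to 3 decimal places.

n = 3; x̄ = (16 + 14.7 + 8)/3 = 38.7/3 = 12.9.
For a Normal prior and Normal likelihood with known variance, the posterior is Normal; its mode equals its mean, the precision-weighted average.
Prior precision 1/σ₀² = 1/25 = 0.04; data precision n/σ² = 3/1 = 3.
μ̂ = (0.04·11 + 3·12.9) / (0.04 + 3) = 39.14/3.04 = 12.875.

μ̂_MAP = 12.875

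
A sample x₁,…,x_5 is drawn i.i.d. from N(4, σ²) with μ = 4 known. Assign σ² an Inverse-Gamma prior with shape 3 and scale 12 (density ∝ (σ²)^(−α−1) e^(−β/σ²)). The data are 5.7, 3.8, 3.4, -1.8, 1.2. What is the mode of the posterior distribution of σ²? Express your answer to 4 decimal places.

σ̂²_MAP = 5.2900

Sum of squared deviations about the known mean: SS = (5.7−4)² + (3.8−4)² + (3.4−4)² + (-1.8−4)² + (1.2−4)² = 44.77.
The Normal likelihood contributes (σ²)^(−n/2) exp(−SS/(2σ²)), so the posterior is Inverse-Gamma(α + n/2, β + SS/2) = Inverse-Gamma(5.5, 34.385).
The mode of Inverse-Gamma(a, b) is b/(a+1) = 34.385/6.5 ≈ 5.2900.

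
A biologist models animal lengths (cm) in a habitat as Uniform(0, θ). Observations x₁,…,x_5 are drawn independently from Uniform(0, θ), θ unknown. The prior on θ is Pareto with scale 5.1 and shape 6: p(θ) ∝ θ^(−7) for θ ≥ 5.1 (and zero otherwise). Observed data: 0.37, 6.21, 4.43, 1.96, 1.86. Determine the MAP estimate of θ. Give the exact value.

θ̂_MAP = 6.21

The Uniform(0, θ) likelihood is θ^(−n) for θ ≥ max(xᵢ), zero otherwise. Here max(xᵢ) = 6.21.
Posterior ∝ θ^(−7) · θ^(−5) = θ^(−12) on θ ≥ max(5.1, 6.21) = 6.21.
This density is strictly decreasing in θ, so the posterior mode lies at the lower boundary of the support.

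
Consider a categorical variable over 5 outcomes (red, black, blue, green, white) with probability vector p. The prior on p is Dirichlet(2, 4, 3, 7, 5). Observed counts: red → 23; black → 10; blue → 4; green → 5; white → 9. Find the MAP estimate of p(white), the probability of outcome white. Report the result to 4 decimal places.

The posterior is Dirichlet(αᵢ + nᵢ) = Dirichlet(25, 14, 7, 12, 14).
For a Dirichlet(a₁,…,a_K) with all aᵢ > 1, the mode has j-th component (aⱼ − 1)/(Σaᵢ − K).
Here Σaᵢ = 72 and K = 5, so p(white) = (14 − 1)/(72 − 5) = 13/67 ≈ 0.1940.

MAP estimate of p(white) = 0.1940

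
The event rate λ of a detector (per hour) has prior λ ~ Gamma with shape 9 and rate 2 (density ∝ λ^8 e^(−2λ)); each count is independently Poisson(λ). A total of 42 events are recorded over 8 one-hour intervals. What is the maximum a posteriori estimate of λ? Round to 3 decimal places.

λ̂_MAP = 5.000

Σxᵢ = 42, n = 8.
Posterior ∝ λ^8e^(−2λ) · λ^42e^(−8λ) = λ^50e^(−10λ), i.e. Gamma(shape=51, rate=10).
The mode of a Gamma(a, b) with a ≥ 1 (shape–rate) is (a−1)/b = 50/10 ≈ 5.000.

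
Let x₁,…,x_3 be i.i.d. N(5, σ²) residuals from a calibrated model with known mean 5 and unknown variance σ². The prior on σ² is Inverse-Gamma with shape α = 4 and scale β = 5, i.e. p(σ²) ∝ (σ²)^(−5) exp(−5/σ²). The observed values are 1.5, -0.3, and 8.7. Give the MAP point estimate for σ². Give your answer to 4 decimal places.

Sum of squared deviations about the known mean: SS = (1.5−5)² + (-0.3−5)² + (8.7−5)² = 54.03.
The Normal likelihood contributes (σ²)^(−n/2) exp(−SS/(2σ²)), so the posterior is Inverse-Gamma(α + n/2, β + SS/2) = Inverse-Gamma(5.5, 32.015).
The mode of Inverse-Gamma(a, b) is b/(a+1) = 32.015/6.5 ≈ 4.9254.

σ̂²_MAP = 4.9254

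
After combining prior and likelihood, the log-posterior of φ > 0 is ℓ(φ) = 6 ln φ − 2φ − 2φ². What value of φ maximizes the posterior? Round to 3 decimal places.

ℓ'(φ) = 6/φ − 2 − 4φ. Setting this to zero and multiplying by φ: 4φ² + 2φ − 6 = 0.
φ = (−2 + √(2² + 4·4·6)) / (2·4) = (−2 + √100) / 8 = (−2 + 10)/8 = 1.
ℓ''(φ) = −6/φ² − 4 < 0, confirming a maximum.

φ̂_MAP = 1.000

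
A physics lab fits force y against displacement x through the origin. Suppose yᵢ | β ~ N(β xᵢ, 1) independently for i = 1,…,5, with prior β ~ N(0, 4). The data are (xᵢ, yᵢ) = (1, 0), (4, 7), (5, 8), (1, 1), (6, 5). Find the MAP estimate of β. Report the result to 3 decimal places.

log p(β | y) = −Σ(yᵢ − βxᵢ)²/(2·1) − β²/(2·4) + const.
Setting the derivative to zero: Σxᵢ(yᵢ − βxᵢ)/1 − β/4 = 0, so β = Σxᵢyᵢ / (Σxᵢ² + σ²/τ²).
Σxᵢyᵢ = 1·0 + 4·7 + 5·8 + 1·1 + 6·5 = 99; Σxᵢ² = 79; σ²/τ² = 0.25.
β̂_MAP = 99 / (79 + 0.25) = 99/79.25 ≈ 1.249.

β̂_MAP = 1.249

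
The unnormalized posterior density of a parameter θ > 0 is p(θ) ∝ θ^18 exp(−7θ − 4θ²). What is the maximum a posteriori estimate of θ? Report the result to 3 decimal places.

θ̂_MAP = 1.125

ℓ'(θ) = 18/θ − 7 − 8θ. Setting this to zero and multiplying by θ: 8θ² + 7θ − 18 = 0.
θ = (−7 + √(7² + 4·8·18)) / (2·8) = (−7 + √625) / 16 = (−7 + 25)/16 = 9/8.
ℓ''(θ) = −18/θ² − 8 < 0, confirming a maximum.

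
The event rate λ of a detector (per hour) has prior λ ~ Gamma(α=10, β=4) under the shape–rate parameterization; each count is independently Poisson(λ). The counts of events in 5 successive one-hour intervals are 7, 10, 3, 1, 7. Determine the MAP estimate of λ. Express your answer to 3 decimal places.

Σxᵢ = 7+10+3+1+7 = 28, with n = 5.
Posterior ∝ λ^9e^(−4λ) · λ^28e^(−5λ) = λ^37e^(−9λ), i.e. Gamma(shape=38, rate=9).
The mode of a Gamma(a, b) with a ≥ 1 (shape–rate) is (a−1)/b = 37/9 ≈ 4.111.

λ̂_MAP = 4.111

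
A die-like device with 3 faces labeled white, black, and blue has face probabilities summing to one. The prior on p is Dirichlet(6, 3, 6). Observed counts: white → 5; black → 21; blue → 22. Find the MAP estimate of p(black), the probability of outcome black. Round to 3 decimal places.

The posterior is Dirichlet(αᵢ + nᵢ) = Dirichlet(11, 24, 28).
For a Dirichlet(a₁,…,a_K) with all aᵢ > 1, the mode has j-th component (aⱼ − 1)/(Σaᵢ − K).
Here Σaᵢ = 63 and K = 3, so p(black) = (24 − 1)/(63 − 3) = 23/60 ≈ 0.383.

MAP estimate of p(black) = 0.383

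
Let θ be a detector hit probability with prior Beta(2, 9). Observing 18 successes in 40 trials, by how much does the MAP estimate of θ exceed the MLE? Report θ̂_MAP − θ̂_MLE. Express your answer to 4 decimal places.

Posterior is Beta(20, 31); MAP = (20−1)/(51−2) = 19/49 ≈ 0.38776.
MLE ignores the prior: θ̂_MLE = k/n = 18/40 ≈ 0.45000.
Difference = 19/49 − 18/40 = -61/980 ≈ -0.0622.

MAP − MLE = -0.0622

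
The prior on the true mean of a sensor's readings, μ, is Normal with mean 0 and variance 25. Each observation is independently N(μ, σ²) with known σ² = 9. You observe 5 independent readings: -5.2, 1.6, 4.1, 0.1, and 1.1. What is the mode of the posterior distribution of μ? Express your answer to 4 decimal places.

μ̂_MAP = 0.3172

n = 5; x̄ = ((-5.2) + 1.6 + 4.1 + 0.1 + 1.1)/5 = 1.7/5 = 0.34.
For a Normal prior and Normal likelihood with known variance, the posterior is Normal; its mode equals its mean, the precision-weighted average.
Prior precision 1/σ₀² = 1/25 = 0.04; data precision n/σ² = 5/9.
μ̂ = (0.04·0 + (5/9)·0.34) / (0.04 + 5/9) = (17/90)/(134/225) = 85/268 ≈ 0.3172.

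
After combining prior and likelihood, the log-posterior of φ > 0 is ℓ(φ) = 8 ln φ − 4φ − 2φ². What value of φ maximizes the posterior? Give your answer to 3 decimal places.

φ̂_MAP = 1.000

ℓ'(φ) = 8/φ − 4 − 4φ. Setting this to zero and multiplying by φ: 4φ² + 4φ − 8 = 0.
φ = (−4 + √(4² + 4·4·8)) / (2·4) = (−4 + √144) / 8 = (−4 + 12)/8 = 1.
ℓ''(φ) = −8/φ² − 4 < 0, confirming a maximum.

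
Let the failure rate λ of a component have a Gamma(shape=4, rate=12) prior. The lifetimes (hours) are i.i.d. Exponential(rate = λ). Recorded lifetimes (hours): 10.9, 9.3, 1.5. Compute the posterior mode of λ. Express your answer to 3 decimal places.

λ̂_MAP = 0.178

The Exponential(rate=λ) likelihood is ∝ λ^n e^(−λΣtᵢ). Here n = 3 and Σtᵢ = 10.9 + 9.3 + 1.5 = 21.7.
Posterior ∝ λ^3e^(−12λ) · λ^3e^(−21.7λ) = λ^6e^(−33.7λ), i.e. Gamma(7, 33.7).
Mode = (a−1)/b = 6/33.7 ≈ 0.178.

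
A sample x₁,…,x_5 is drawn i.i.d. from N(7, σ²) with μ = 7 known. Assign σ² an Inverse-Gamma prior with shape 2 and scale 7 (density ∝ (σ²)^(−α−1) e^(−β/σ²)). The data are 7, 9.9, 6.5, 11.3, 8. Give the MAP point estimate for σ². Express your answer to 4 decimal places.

σ̂²_MAP = 3.8318

Sum of squared deviations about the known mean: SS = (7−7)² + (9.9−7)² + (6.5−7)² + (11.3−7)² + (8−7)² = 28.15.
The Normal likelihood contributes (σ²)^(−n/2) exp(−SS/(2σ²)), so the posterior is Inverse-Gamma(α + n/2, β + SS/2) = Inverse-Gamma(4.5, 21.075).
The mode of Inverse-Gamma(a, b) is b/(a+1) = 21.075/5.5 ≈ 3.8318.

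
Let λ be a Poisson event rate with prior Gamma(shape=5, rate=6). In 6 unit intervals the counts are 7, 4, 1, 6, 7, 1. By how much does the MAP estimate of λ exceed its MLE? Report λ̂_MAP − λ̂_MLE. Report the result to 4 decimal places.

MAP − MLE = -1.8333

Σxᵢ = 26. Posterior is Gamma(31, 12); MAP = (31−1)/12 = 30/12 ≈ 2.50000.
MLE = x̄ = 26/6 ≈ 4.33333.
Difference = 30/12 − 26/6 = -11/6 ≈ -1.8333.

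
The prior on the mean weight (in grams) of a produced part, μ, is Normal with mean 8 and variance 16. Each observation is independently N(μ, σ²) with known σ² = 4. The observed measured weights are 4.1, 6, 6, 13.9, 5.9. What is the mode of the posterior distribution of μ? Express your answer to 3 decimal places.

μ̂_MAP = 7.219

n = 5; x̄ = (4.1 + 6 + 6 + 13.9 + 5.9)/5 = 35.9/5 = 7.18.
For a Normal prior and Normal likelihood with known variance, the posterior is Normal; its mode equals its mean, the precision-weighted average.
Prior precision 1/σ₀² = 1/16 = 0.0625; data precision n/σ² = 5/4 = 1.25.
μ̂ = (0.0625·8 + 1.25·7.18) / (0.0625 + 1.25) = 9.475/1.3125 = 758/105 ≈ 7.219.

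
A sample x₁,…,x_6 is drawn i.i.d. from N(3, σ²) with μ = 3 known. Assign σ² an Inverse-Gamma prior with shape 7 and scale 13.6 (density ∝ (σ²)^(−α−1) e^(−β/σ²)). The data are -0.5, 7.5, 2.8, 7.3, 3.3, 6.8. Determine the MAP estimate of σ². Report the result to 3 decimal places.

σ̂²_MAP = 4.216

Sum of squared deviations about the known mean: SS = (-0.5−3)² + (7.5−3)² + (2.8−3)² + (7.3−3)² + (3.3−3)² + (6.8−3)² = 65.56.
The Normal likelihood contributes (σ²)^(−n/2) exp(−SS/(2σ²)), so the posterior is Inverse-Gamma(α + n/2, β + SS/2) = Inverse-Gamma(10, 46.38).
The mode of Inverse-Gamma(a, b) is b/(a+1) = 46.38/11 ≈ 4.216.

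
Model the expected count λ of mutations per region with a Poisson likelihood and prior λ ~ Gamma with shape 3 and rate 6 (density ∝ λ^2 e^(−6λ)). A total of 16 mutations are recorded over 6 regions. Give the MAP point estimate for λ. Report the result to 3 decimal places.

Σxᵢ = 16, n = 6.
Posterior ∝ λ^2e^(−6λ) · λ^16e^(−6λ) = λ^18e^(−12λ), i.e. Gamma(shape=19, rate=12).
The mode of a Gamma(a, b) with a ≥ 1 (shape–rate) is (a−1)/b = 18/12 ≈ 1.500.

λ̂_MAP = 1.500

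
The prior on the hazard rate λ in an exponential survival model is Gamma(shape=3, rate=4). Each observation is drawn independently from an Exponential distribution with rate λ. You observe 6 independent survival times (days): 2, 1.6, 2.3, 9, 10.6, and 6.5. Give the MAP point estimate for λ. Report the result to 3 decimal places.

λ̂_MAP = 0.222

The Exponential(rate=λ) likelihood is ∝ λ^n e^(−λΣtᵢ). Here n = 6 and Σtᵢ = 2 + 1.6 + 2.3 + 9 + 10.6 + 6.5 = 32.
Posterior ∝ λ^2e^(−4λ) · λ^6e^(−32λ) = λ^8e^(−36λ), i.e. Gamma(9, 36).
Mode = (a−1)/b = 8/36 ≈ 0.222.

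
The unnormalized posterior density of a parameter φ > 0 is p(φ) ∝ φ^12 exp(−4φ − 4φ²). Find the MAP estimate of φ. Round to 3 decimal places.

φ̂_MAP = 1.000

ℓ'(φ) = 12/φ − 4 − 8φ. Setting this to zero and multiplying by φ: 8φ² + 4φ − 12 = 0.
φ = (−4 + √(4² + 4·8·12)) / (2·8) = (−4 + √400) / 16 = (−4 + 20)/16 = 1.
ℓ''(φ) = −12/φ² − 8 < 0, confirming a maximum.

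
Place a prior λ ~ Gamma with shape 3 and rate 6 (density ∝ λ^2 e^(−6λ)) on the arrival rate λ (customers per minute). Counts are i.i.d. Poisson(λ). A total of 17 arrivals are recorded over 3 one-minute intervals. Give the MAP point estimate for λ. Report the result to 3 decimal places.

λ̂_MAP = 2.111

Σxᵢ = 17, n = 3.
Posterior ∝ λ^2e^(−6λ) · λ^17e^(−3λ) = λ^19e^(−9λ), i.e. Gamma(shape=20, rate=9).
The mode of a Gamma(a, b) with a ≥ 1 (shape–rate) is (a−1)/b = 19/9 ≈ 2.111.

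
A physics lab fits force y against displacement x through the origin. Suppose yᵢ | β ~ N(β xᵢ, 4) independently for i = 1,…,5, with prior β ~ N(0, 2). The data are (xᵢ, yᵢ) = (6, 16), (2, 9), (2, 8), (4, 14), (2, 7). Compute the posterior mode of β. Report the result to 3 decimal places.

log p(β | y) = −Σ(yᵢ − βxᵢ)²/(2·4) − β²/(2·2) + const.
Setting the derivative to zero: Σxᵢ(yᵢ − βxᵢ)/4 − β/2 = 0, so β = Σxᵢyᵢ / (Σxᵢ² + σ²/τ²).
Σxᵢyᵢ = 6·16 + 2·9 + 2·8 + 4·14 + 2·7 = 200; Σxᵢ² = 64; σ²/τ² = 2.
β̂_MAP = 200 / (64 + 2) = 200/66 ≈ 3.030.

β̂_MAP = 3.030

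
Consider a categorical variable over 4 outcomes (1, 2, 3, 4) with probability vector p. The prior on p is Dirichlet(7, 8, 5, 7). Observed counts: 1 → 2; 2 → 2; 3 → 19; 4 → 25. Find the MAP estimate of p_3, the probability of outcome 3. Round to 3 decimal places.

MAP estimate: 0.324

The posterior is Dirichlet(αᵢ + nᵢ) = Dirichlet(9, 10, 24, 32).
For a Dirichlet(a₁,…,a_K) with all aᵢ > 1, the mode has j-th component (aⱼ − 1)/(Σaᵢ − K).
Here Σaᵢ = 75 and K = 4, so p_3 = (24 − 1)/(75 − 4) = 23/71 ≈ 0.324.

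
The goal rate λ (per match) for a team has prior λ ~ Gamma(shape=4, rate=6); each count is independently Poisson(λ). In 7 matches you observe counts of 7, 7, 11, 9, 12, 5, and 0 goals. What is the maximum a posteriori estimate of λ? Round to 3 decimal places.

Σxᵢ = 7+7+11+9+12+5+0 = 51, with n = 7.
Posterior ∝ λ^3e^(−6λ) · λ^51e^(−7λ) = λ^54e^(−13λ), i.e. Gamma(shape=55, rate=13).
The mode of a Gamma(a, b) with a ≥ 1 (shape–rate) is (a−1)/b = 54/13 ≈ 4.154.

λ̂_MAP = 4.154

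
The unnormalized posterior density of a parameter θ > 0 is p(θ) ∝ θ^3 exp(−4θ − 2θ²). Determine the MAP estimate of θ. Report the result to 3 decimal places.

ℓ'(θ) = 3/θ − 4 − 4θ. Setting this to zero and multiplying by θ: 4θ² + 4θ − 3 = 0.
θ = (−4 + √(4² + 4·4·3)) / (2·4) = (−4 + √64) / 8 = (−4 + 8)/8 = 1/2.
ℓ''(θ) = −3/θ² − 4 < 0, confirming a maximum.

θ̂_MAP = 0.500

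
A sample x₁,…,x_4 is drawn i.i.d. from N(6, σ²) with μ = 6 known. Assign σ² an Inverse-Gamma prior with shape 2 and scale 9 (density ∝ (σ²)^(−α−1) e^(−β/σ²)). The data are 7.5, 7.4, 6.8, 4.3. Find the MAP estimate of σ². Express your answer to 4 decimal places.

σ̂²_MAP = 2.5740

Sum of squared deviations about the known mean: SS = (7.5−6)² + (7.4−6)² + (6.8−6)² + (4.3−6)² = 7.74.
The Normal likelihood contributes (σ²)^(−n/2) exp(−SS/(2σ²)), so the posterior is Inverse-Gamma(α + n/2, β + SS/2) = Inverse-Gamma(4, 12.87).
The mode of Inverse-Gamma(a, b) is b/(a+1) = 12.87/5 ≈ 2.5740.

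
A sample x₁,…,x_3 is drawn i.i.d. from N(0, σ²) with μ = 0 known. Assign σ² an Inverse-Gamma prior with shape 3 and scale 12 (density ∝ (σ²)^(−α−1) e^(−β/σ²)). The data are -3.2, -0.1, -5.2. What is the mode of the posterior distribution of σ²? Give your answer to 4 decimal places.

Sum of squared deviations about the known mean: SS = (-3.2−0)² + (-0.1−0)² + (-5.2−0)² = 37.29.
The Normal likelihood contributes (σ²)^(−n/2) exp(−SS/(2σ²)), so the posterior is Inverse-Gamma(α + n/2, β + SS/2) = Inverse-Gamma(4.5, 30.645).
The mode of Inverse-Gamma(a, b) is b/(a+1) = 30.645/5.5 ≈ 5.5718.

σ̂²_MAP = 5.5718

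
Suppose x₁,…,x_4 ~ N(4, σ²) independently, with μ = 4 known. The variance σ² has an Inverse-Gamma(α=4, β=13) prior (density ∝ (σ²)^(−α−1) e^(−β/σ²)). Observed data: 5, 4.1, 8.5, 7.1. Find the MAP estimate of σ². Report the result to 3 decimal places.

σ̂²_MAP = 4.062

Sum of squared deviations about the known mean: SS = (5−4)² + (4.1−4)² + (8.5−4)² + (7.1−4)² = 30.87.
The Normal likelihood contributes (σ²)^(−n/2) exp(−SS/(2σ²)), so the posterior is Inverse-Gamma(α + n/2, β + SS/2) = Inverse-Gamma(6, 28.435).
The mode of Inverse-Gamma(a, b) is b/(a+1) = 28.435/7 ≈ 4.062.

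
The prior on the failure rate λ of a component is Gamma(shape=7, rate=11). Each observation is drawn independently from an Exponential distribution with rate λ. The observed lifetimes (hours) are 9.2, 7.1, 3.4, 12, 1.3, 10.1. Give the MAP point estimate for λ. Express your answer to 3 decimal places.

λ̂_MAP = 0.222

The Exponential(rate=λ) likelihood is ∝ λ^n e^(−λΣtᵢ). Here n = 6 and Σtᵢ = 9.2 + 7.1 + 3.4 + 12 + 1.3 + 10.1 = 43.1.
Posterior ∝ λ^6e^(−11λ) · λ^6e^(−43.1λ) = λ^12e^(−54.1λ), i.e. Gamma(13, 54.1).
Mode = (a−1)/b = 12/54.1 ≈ 0.222.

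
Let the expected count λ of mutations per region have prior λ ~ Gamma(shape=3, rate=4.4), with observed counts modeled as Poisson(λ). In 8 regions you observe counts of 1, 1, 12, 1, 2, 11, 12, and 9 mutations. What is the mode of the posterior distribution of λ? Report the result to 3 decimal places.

Σxᵢ = 1+1+12+1+2+11+12+9 = 49, with n = 8.
Posterior ∝ λ^2e^(−4.4λ) · λ^49e^(−8λ) = λ^51e^(−12.4λ), i.e. Gamma(shape=52, rate=12.4).
The mode of a Gamma(a, b) with a ≥ 1 (shape–rate) is (a−1)/b = 51/12.4 ≈ 4.113.

λ̂_MAP = 4.113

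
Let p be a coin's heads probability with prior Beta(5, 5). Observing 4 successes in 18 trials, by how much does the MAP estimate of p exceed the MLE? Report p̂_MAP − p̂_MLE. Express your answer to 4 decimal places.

Posterior is Beta(9, 19); MAP = (9−1)/(28−2) = 8/26 ≈ 0.30769.
MLE ignores the prior: p̂_MLE = k/n = 4/18 ≈ 0.22222.
Difference = 8/26 − 4/18 = 10/117 ≈ 0.0855.

MAP − MLE = 0.0855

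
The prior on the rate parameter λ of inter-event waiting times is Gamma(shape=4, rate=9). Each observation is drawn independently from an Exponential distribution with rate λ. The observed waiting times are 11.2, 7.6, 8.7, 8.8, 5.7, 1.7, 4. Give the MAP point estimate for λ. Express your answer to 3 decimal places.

The Exponential(rate=λ) likelihood is ∝ λ^n e^(−λΣtᵢ). Here n = 7 and Σtᵢ = 11.2 + 7.6 + 8.7 + 8.8 + 5.7 + 1.7 + 4 = 47.7.
Posterior ∝ λ^3e^(−9λ) · λ^7e^(−47.7λ) = λ^10e^(−56.7λ), i.e. Gamma(11, 56.7).
Mode = (a−1)/b = 10/56.7 ≈ 0.176.

λ̂_MAP = 0.176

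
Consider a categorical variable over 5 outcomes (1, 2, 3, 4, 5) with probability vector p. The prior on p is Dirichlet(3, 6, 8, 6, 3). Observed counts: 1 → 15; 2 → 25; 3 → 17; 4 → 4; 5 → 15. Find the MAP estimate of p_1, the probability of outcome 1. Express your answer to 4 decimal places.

MAP estimate: 0.1753

The posterior is Dirichlet(αᵢ + nᵢ) = Dirichlet(18, 31, 25, 10, 18).
For a Dirichlet(a₁,…,a_K) with all aᵢ > 1, the mode has j-th component (aⱼ − 1)/(Σaᵢ − K).
Here Σaᵢ = 102 and K = 5, so p_1 = (18 − 1)/(102 − 5) = 17/97 ≈ 0.1753.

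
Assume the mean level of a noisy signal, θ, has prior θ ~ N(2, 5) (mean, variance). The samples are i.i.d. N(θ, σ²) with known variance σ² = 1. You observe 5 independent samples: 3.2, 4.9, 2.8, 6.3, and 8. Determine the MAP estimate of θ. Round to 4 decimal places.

θ̂_MAP = 4.9231

n = 5; x̄ = (3.2 + 4.9 + 2.8 + 6.3 + 8)/5 = 25.2/5 = 5.04.
For a Normal prior and Normal likelihood with known variance, the posterior is Normal; its mode equals its mean, the precision-weighted average.
Prior precision 1/σ₀² = 1/5 = 0.2; data precision n/σ² = 5/1 = 5.
θ̂ = (0.2·2 + 5·5.04) / (0.2 + 5) = 25.6/5.2 = 64/13 ≈ 4.9231.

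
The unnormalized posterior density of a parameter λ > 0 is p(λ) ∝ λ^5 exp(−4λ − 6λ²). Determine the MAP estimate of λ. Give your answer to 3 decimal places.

ℓ'(λ) = 5/λ − 4 − 12λ. Setting this to zero and multiplying by λ: 12λ² + 4λ − 5 = 0.
λ = (−4 + √(4² + 4·12·5)) / (2·12) = (−4 + √256) / 24 = (−4 + 16)/24 = 1/2.
ℓ''(λ) = −5/λ² − 12 < 0, confirming a maximum.

λ̂_MAP = 0.500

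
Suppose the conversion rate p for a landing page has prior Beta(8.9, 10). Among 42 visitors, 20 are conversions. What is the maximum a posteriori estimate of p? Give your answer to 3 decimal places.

p̂_MAP = 0.474

Prior: Beta(8.9, 10).
Data: 20 successes in 42 trials. The binomial likelihood contributes p^20(1−p)^22, so the posterior is Beta(8.9+20, 10+22) = Beta(28.9, 32).
For Beta(a, b) with a, b > 1 the mode is (a−1)/(a+b−2) = 27.9/58.9 ≈ 0.474.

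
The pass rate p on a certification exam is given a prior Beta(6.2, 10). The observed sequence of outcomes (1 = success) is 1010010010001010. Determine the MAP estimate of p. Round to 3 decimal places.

Prior: Beta(6.2, 10).
Data: 6 successes in 16 trials (from the sequence). The binomial likelihood contributes p^6(1−p)^10, so the posterior is Beta(6.2+6, 10+10) = Beta(12.2, 20).
For Beta(a, b) with a, b > 1 the mode is (a−1)/(a+b−2) = 11.2/30.2 ≈ 0.371.

p̂_MAP = 0.371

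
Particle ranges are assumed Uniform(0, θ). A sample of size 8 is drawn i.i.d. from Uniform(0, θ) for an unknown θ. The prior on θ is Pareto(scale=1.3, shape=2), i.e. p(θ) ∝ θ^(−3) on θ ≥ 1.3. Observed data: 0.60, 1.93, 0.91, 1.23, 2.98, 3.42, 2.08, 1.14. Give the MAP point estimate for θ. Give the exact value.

The Uniform(0, θ) likelihood is θ^(−n) for θ ≥ max(xᵢ), zero otherwise. Here max(xᵢ) = 3.42.
Posterior ∝ θ^(−3) · θ^(−8) = θ^(−11) on θ ≥ max(1.3, 3.42) = 3.42.
This density is strictly decreasing in θ, so the posterior mode lies at the lower boundary of the support.

θ̂_MAP = 3.42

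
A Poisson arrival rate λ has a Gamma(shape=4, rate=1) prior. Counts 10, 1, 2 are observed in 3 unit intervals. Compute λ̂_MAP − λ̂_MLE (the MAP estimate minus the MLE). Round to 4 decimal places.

Σxᵢ = 13. Posterior is Gamma(17, 4); MAP = (17−1)/4 = 16/4 ≈ 4.00000.
MLE = x̄ = 13/3 ≈ 4.33333.
Difference = 16/4 − 13/3 = -1/3 ≈ -0.3333.

MAP − MLE = -0.3333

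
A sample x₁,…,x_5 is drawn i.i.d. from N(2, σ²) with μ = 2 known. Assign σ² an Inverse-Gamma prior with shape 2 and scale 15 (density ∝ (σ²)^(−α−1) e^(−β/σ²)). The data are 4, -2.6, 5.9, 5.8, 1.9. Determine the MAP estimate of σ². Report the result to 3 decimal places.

σ̂²_MAP = 7.711

Sum of squared deviations about the known mean: SS = (4−2)² + (-2.6−2)² + (5.9−2)² + (5.8−2)² + (1.9−2)² = 54.82.
The Normal likelihood contributes (σ²)^(−n/2) exp(−SS/(2σ²)), so the posterior is Inverse-Gamma(α + n/2, β + SS/2) = Inverse-Gamma(4.5, 42.41).
The mode of Inverse-Gamma(a, b) is b/(a+1) = 42.41/5.5 ≈ 7.711.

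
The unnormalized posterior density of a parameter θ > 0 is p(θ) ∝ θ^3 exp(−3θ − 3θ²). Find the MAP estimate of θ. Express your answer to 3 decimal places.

θ̂_MAP = 0.500

ℓ'(θ) = 3/θ − 3 − 6θ. Setting this to zero and multiplying by θ: 6θ² + 3θ − 3 = 0.
θ = (−3 + √(3² + 4·6·3)) / (2·6) = (−3 + √81) / 12 = (−3 + 9)/12 = 1/2.
ℓ''(θ) = −3/θ² − 6 < 0, confirming a maximum.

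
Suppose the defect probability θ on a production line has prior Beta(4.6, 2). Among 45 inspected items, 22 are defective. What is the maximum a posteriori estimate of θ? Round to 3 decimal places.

θ̂_MAP = 0.516

Prior: Beta(4.6, 2).
Data: 22 successes in 45 trials. The binomial likelihood contributes θ^22(1−θ)^23, so the posterior is Beta(4.6+22, 2+23) = Beta(26.6, 25).
For Beta(a, b) with a, b > 1 the mode is (a−1)/(a+b−2) = 25.6/49.6 ≈ 0.516.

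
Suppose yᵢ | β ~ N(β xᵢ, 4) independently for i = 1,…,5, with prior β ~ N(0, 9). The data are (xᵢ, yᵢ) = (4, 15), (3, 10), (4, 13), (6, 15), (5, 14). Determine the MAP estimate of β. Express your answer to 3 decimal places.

β̂_MAP = 2.948

log p(β | y) = −Σ(yᵢ − βxᵢ)²/(2·4) − β²/(2·9) + const.
Setting the derivative to zero: Σxᵢ(yᵢ − βxᵢ)/4 − β/9 = 0, so β = Σxᵢyᵢ / (Σxᵢ² + σ²/τ²).
Σxᵢyᵢ = 4·15 + 3·10 + 4·13 + 6·15 + 5·14 = 302; Σxᵢ² = 102; σ²/τ² = 4/9.
β̂_MAP = 302 / (102 + 4/9) = 302/(922/9) = 1359/461 ≈ 2.948.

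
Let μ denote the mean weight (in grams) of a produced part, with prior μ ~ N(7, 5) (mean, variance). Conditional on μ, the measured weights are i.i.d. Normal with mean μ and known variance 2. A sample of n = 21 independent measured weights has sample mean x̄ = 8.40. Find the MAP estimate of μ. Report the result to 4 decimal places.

n = 21, x̄ = 8.40.
For a Normal prior and Normal likelihood with known variance, the posterior is Normal; its mode equals its mean, the precision-weighted average.
Prior precision 1/σ₀² = 1/5 = 0.2; data precision n/σ² = 21/2 = 10.5.
μ̂ = (0.2·7 + 10.5·8.4) / (0.2 + 10.5) = 89.6/10.7 = 896/107 ≈ 8.3738.

μ̂_MAP = 8.3738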